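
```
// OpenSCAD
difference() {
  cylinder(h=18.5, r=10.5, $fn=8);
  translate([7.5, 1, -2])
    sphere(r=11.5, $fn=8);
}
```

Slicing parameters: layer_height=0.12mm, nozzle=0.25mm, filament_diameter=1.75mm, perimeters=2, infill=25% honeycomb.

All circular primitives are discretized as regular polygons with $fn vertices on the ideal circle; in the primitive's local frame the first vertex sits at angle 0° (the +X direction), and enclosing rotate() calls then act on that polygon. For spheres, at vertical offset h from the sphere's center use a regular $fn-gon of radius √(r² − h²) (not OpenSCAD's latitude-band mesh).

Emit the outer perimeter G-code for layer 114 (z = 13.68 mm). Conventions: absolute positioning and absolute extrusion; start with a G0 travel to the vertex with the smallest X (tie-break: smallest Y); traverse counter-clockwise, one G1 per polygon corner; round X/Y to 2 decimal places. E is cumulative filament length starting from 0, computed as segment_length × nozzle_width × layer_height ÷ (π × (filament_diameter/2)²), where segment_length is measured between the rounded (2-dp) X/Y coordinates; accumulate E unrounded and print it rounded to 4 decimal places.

At z = 13.68 mm: the r=10.5 cylinder contributes a regular 8-gon of circumradius 10.5; the sphere at (7.5, 1) is absent (|z−center|=15.680 > r=11.5); Subtracting the remaining from the first: none of the subtracted shapes is present at this height, so the r=10.5 cylinder is unchanged — 1 connected region. The outline is a single polygon with 8 vertices. Extrusion per mm of travel: 0.25 × 0.12 / (π × 0.875²) = 0.012473. Accumulating E over each segment gives final E = 0.8016.

G0 X-10.50 Y0.00 Z13.68
G1 X-7.42 Y-7.42 E0.1002
G1 X0.00 Y-10.50 E0.2004
G1 X7.42 Y-7.42 E0.3006
G1 X10.50 Y0.00 E0.4008
G1 X7.42 Y7.42 E0.5010
G1 X0.00 Y10.50 E0.6012
G1 X-7.42 Y7.42 E0.7014
G1 X-10.50 Y0.00 E0.8016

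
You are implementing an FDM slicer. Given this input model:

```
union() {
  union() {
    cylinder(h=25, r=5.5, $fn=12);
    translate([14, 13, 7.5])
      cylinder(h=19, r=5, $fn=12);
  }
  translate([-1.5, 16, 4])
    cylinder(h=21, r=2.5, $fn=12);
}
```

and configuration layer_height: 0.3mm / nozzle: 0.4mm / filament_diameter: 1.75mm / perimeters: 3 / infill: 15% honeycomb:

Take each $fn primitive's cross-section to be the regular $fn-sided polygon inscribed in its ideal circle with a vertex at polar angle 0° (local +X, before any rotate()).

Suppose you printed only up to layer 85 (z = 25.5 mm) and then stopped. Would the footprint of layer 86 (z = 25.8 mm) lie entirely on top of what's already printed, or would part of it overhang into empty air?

entirely on top

Compare the two slices. At z = 25.5: the cylinder is absent (z outside [0, 25]); the cylinder at (14, 13): section is a regular 12-gon, circumradius r=5 (area = (12/2)·5.000²·sin(360°/12) = 75.00 mm²); Merging all regions: only the r=5 cylinder at (14, 13) is present, so the union is just that shape — area = 75.00 mm²; the cylinder at (-1.5, 16) is absent (z outside [4, 25]); Taking the union: only the result so far is present, so the union is just that shape — area = 75.00 mm². At z = 25.8: the cylinder is not intersected at this z (z outside [0, 25]); the cylinder at (14, 13): section is a regular 12-gon, circumradius r=5 (area = (12/2)·5.000²·sin(360°/12) = 75.00 mm²); Combining (union): only the r=5 cylinder at (14, 13) is present, so the union is just that shape — area = 75.00 mm²; the cylinder at (-1.5, 16) is not intersected at this z (z outside [4, 25]); Combining (union): only that combined region is present, so the union is just that shape — area = 75.00 mm². Checking containment: the cross-section at z = 25.8 is a subset of the cross-section at z = 25.5.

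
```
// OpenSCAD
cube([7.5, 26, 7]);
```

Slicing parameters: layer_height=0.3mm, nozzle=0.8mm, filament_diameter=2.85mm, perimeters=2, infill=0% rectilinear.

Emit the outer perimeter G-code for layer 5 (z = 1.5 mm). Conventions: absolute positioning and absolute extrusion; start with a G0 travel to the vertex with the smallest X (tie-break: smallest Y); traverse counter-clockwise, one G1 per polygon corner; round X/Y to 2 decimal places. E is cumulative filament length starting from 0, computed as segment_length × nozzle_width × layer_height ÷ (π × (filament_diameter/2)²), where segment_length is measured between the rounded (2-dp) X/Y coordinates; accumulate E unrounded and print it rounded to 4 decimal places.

G0 X0.00 Y0.00 Z1.50
G1 X7.50 Y0.00 E0.2822
G1 X7.50 Y26.00 E1.2603
G1 X0.00 Y26.00 E1.5425
G1 X0.00 Y0.00 E2.5206

At z = 1.5 mm: the cube is present — its section is the full 7.5×26 rectangle. The outline is a single polygon with 4 vertices. Extrusion per mm of travel: 0.8 × 0.3 / (π × 1.425²) = 0.037621. Accumulating E over each segment gives final E = 2.5206.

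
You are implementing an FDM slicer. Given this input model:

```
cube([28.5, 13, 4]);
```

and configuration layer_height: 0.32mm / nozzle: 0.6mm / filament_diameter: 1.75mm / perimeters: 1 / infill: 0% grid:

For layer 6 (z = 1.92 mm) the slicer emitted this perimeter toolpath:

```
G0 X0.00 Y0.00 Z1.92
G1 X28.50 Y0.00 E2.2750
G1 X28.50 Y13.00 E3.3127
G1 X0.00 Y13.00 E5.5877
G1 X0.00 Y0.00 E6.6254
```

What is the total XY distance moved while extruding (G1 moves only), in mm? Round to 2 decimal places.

Sum the Euclidean lengths of each G1 segment: total = 83.00 mm.

83.00 mm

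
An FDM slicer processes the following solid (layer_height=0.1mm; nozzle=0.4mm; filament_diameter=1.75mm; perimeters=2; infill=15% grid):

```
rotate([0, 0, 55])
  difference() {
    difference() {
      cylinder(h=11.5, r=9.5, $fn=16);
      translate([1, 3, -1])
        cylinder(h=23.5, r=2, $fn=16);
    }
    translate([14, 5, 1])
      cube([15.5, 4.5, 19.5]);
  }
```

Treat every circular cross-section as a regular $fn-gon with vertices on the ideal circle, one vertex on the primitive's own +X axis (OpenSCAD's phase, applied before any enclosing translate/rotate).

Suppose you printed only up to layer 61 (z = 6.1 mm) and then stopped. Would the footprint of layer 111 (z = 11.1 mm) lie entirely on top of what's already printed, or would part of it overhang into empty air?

entirely on top

Compare the two slices. At z = 6.1: the cylinder: section is a regular 16-gon, circumradius r=9.5 (area = (16/2)·9.500²·sin(360°/16) = 276.30 mm²); the cylinder at (1, 3): section is a regular 16-gon, circumradius r=2 (area = (16/2)·2.000²·sin(360°/16) = 12.25 mm²); After the difference (first − rest): starting from the r=9.5 cylinder (276.30 mm²), the r=2 cylinder at (1, 3) lies wholly inside it (removes its full 12.25 mm² and its 12.49 mm outline becomes a hole wall) — area = 264.05 mm²; the cube at (14, 5) (footprint 15.5×4.5) is included at this height (area 69.75 mm²); Taking the first minus the rest: starting from that combined region (264.05 mm²), the 15.5×4.5 cube at (14, 5) misses the remaining region (no effect) — area = 264.05 mm²; (whole slice rotated 55° about Z — lengths, areas and connectivity unchanged). At z = 11.1: the cylinder: section is a regular 16-gon, circumradius r=9.5 (area = (16/2)·9.500²·sin(360°/16) = 276.30 mm²); the r=2 cylinder at (1, 3) gives a regular 16-gon of circumradius 2 (constant along its height) (area = (16/2)·2.000²·sin(360°/16) = 12.25 mm²); Subtracting the remaining from the first: starting from the r=9.5 cylinder (276.30 mm²), the r=2 cylinder at (1, 3) lies wholly inside it (removes its full 12.25 mm² and its 12.49 mm outline becomes a hole wall) — area = 264.05 mm²; the 15.5×4.5 cube at (14, 5) contributes its full rectangle (area 69.75 mm²); After the difference (first − rest): starting from the result so far (264.05 mm²), the 15.5×4.5 cube at (14, 5) misses the remaining region (no effect) — area = 264.05 mm²; (whole slice rotated 55° about Z — lengths, areas and connectivity unchanged). Checking containment: the cross-section at z = 11.1 is a subset of the cross-section at z = 6.1.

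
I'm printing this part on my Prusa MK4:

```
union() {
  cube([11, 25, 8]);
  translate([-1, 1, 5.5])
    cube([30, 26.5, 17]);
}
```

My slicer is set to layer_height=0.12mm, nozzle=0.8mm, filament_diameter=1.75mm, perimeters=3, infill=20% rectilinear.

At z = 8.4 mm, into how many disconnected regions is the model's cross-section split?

1

At z = 8.4 mm: the cube does not reach this height (z outside [0, 8]); the 30×26.5 cube at (-1, 1) contributes its full rectangle; Combining (union): only the 30×26.5 cube at (-1, 1) is present, so the union is just that shape — 1 connected region. The result has 1 disconnected region.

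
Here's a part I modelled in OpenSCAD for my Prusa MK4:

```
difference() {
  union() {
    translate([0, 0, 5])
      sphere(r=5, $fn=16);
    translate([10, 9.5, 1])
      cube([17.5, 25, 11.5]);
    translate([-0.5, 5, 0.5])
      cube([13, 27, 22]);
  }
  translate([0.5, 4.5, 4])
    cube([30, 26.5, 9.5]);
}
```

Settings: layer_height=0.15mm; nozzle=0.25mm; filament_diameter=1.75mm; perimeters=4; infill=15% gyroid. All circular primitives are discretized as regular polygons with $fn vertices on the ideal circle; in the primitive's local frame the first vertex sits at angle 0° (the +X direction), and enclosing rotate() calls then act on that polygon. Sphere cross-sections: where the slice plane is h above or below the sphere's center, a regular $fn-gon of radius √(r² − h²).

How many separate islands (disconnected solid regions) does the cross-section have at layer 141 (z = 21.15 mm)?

At z = 21.15 mm: the sphere is not intersected at this z (|z−center|=16.150 > r=5); the cube at (10, 9.5) is not intersected at this z (z outside [1, 12.5]); the 13×27 cube at (-0.5, 5) contributes its full rectangle; Taking the union: only the 13×27 cube at (-0.5, 5) is present, so the union is just that shape — 1 connected region; the cube at (0.5, 4.5) is not intersected at this z (z outside [4, 13.5]); Subtracting the remaining from the first: none of the subtracted shapes is present at this height, so that combined region is unchanged — 1 connected region. Overall, the cross-section is a single solid region. Island count = 1.

1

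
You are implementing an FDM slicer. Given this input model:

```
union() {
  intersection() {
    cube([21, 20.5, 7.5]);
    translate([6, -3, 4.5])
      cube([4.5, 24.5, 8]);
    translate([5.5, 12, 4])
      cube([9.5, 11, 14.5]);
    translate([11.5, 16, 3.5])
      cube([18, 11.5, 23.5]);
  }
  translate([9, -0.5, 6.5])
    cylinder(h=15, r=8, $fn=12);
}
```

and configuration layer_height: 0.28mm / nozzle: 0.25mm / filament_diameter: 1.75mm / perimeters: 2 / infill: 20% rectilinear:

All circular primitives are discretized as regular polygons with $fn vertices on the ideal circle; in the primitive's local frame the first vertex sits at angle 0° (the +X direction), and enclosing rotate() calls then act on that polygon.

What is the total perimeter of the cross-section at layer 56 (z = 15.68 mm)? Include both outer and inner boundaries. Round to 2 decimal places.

49.69 mm

At z = 15.68 mm: the cube is not intersected at this z (z outside [0, 7.5]); the cube at (6, -3) is not intersected at this z (z outside [4.5, 12.5]); the 9.5×11 cube at (5.5, 12) contributes its full rectangle (perimeter 41.00 mm); the cube at (11.5, 16) is present — its section is the full 18×11.5 rectangle (perimeter 59.00 mm); Taking the intersection: at least one operand is absent at this height, so nothing remains; the cylinder at (9, -0.5): section is a regular 12-gon, circumradius r=8 (perimeter = 2·12·8.000·sin(180°/12) = 49.69 mm); Combining (union): only the r=8 cylinder at (9, -0.5) is present, so the union is just that shape — boundary = 49.69 mm. Overall, the cross-section is a single solid region. Total boundary length (outer) = 49.69 mm.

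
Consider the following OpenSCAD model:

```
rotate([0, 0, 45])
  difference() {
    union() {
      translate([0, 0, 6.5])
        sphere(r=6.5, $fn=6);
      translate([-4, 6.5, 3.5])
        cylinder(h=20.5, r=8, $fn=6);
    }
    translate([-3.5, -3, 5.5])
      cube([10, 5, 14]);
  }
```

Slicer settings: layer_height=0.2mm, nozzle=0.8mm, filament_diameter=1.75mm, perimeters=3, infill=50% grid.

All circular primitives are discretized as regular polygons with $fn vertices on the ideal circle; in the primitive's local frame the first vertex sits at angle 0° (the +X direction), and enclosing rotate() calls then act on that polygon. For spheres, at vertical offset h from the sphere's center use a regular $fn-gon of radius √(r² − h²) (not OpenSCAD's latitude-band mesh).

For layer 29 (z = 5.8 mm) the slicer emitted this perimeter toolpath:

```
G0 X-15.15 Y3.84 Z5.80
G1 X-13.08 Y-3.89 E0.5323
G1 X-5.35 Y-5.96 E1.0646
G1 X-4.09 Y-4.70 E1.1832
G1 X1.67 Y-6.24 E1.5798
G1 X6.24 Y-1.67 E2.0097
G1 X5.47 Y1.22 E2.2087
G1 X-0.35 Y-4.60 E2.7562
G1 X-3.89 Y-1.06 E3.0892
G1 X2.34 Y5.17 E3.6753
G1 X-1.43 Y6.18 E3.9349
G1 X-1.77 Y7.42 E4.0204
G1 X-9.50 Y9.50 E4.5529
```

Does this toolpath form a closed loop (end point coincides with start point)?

no

Start point (G0): (-15.15, 3.84). End point (last G1): the path does not return to the start — open.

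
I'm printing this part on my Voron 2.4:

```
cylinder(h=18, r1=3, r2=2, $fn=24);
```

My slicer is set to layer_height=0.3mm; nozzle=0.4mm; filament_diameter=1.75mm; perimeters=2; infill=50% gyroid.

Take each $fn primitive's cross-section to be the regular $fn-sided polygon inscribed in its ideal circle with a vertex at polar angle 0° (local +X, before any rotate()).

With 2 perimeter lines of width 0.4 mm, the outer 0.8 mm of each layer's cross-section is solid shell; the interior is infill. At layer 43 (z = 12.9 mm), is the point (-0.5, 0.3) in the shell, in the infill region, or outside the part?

At z = 12.9 mm: the cone (r1=3→r2=2) has section circumradius 2.283 here — a regular 24-gon. Overall, the cross-section is a single solid region. The nearest boundary edge runs (-1.61, 1.61)→(-1.98, 1.14); distance from the point to it = 1.68 mm. The point is inside the cross-section and 1.68 mm from the nearest boundary — more than the 0.8 mm shell width (2 × 0.4), so it's in the infill interior.

infill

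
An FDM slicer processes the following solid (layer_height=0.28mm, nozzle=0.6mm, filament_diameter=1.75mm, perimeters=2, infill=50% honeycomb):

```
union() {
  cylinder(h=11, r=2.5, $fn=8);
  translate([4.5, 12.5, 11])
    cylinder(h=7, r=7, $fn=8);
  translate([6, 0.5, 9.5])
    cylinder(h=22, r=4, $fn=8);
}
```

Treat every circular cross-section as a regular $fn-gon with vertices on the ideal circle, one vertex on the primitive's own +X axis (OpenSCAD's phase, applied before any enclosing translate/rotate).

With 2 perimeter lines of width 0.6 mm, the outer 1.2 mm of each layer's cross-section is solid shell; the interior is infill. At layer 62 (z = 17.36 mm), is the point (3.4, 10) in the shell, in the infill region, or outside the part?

At z = 17.36 mm: the cylinder is not intersected at this z (z outside [0, 11]); the r=7 cylinder at (4.5, 12.5) gives a regular 8-gon of circumradius 7 (constant along its height); the r=4 cylinder at (6, 0.5) gives a regular 8-gon of circumradius 4 (constant along its height); Combining (union): the 2 present regions are separate (no shared area or edge), so areas and boundary lengths simply add and each stays a separate island — 2 connected regions. Overall, the cross-section has 2 separate islands. The nearest boundary edge runs (4.50, 5.50)→(-0.45, 7.55); distance from the point to it = 3.74 mm. (Shell/infill is judged within the island containing the point — the largest one.) The point is inside the cross-section and 3.74 mm from the nearest boundary — more than the 1.2 mm shell width (2 × 0.6), so it's in the infill interior.

infill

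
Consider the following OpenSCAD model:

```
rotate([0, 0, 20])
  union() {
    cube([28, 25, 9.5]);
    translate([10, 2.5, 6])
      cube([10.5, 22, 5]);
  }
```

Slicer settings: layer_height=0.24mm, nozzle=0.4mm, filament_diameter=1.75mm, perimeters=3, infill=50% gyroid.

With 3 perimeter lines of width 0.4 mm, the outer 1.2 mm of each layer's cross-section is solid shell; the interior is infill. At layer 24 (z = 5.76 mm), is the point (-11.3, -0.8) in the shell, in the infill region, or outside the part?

At z = 5.76 mm: the cube is present — its section is the full 28×25 rectangle; the cube at (10, 2.5) is absent (z outside [6, 11]); Combining (union): only the 28×25 cube is present, so the union is just that shape — 1 connected region; (rotated 20° about Z; rotation is an isometry so areas/perimeters/island counts are preserved). Overall, the cross-section is a single solid region. Undo the 20° rotation: the query point maps to (-10.892, 3.113) in the un-rotated model frame. The nearest boundary edge runs (0.00, 25.00)→(0.00, 0.00); distance from the point to it = 10.89 mm. The point is not inside any of the regions above, so it lies outside the cross-section (10.89 mm from the nearest boundary).

outside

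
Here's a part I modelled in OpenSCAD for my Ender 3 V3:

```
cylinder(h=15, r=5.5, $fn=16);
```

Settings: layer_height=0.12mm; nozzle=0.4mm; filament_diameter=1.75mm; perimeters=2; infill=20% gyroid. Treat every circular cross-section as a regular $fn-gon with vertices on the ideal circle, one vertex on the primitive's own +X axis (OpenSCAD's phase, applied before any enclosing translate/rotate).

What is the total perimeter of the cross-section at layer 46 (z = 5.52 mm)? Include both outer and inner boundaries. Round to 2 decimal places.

34.34 mm

At z = 5.52 mm: the r=5.5 cylinder gives a regular 16-gon of circumradius 5.5 (constant along its height) (perimeter = 2·16·5.500·sin(180°/16) = 34.34 mm). Overall, the cross-section is a single solid region. Total boundary length (outer) = 34.34 mm.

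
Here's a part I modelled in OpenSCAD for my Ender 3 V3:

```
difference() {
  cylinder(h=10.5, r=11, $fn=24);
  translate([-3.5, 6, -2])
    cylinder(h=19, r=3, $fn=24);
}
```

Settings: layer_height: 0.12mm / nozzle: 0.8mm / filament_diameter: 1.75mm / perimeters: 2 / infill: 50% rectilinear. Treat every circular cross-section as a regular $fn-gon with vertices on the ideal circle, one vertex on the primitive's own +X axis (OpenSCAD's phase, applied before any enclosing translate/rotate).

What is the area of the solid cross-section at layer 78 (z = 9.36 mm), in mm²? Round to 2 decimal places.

At z = 9.36 mm: the r=11 cylinder contributes a regular 24-gon of circumradius 11 (area = (24/2)·11.000²·sin(360°/24) = 375.81 mm²); the r=3 cylinder at (-3.5, 6) contributes a regular 24-gon of circumradius 3 (area = (24/2)·3.000²·sin(360°/24) = 27.95 mm²); After the difference (first − rest): starting from the r=11 cylinder (375.81 mm²), the r=3 cylinder at (-3.5, 6) lies wholly inside it (removes its full 27.95 mm² and its 18.80 mm outline becomes a hole wall) — area = 347.85 mm². Overall, the cross-section is one region with 1 hole. Net area = 347.85 mm².

347.85 mm²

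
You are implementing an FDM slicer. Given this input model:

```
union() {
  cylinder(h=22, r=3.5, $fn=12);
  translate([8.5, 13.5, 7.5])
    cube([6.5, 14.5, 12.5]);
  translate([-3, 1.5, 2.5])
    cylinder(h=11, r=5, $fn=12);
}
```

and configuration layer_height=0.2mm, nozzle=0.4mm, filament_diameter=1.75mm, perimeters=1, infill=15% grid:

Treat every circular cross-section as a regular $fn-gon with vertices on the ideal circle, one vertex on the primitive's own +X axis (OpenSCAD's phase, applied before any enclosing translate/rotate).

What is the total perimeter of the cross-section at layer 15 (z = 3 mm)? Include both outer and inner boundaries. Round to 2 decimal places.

34.00 mm

At z = 3 mm: the r=3.5 cylinder gives a regular 12-gon of circumradius 3.5 (constant along its height) (perimeter = 2·12·3.500·sin(180°/12) = 21.74 mm); the cube at (8.5, 13.5) is not intersected at this z (z outside [7.5, 20]); the cylinder at (-3, 1.5): section is a regular 12-gon, circumradius r=5 (perimeter = 2·12·5.000·sin(180°/12) = 31.06 mm); Combining (union): the regions partially overlap (shared area 25.88 mm²), so the edge portions inside another operand are dropped and the merged outline is re-measured after clipping — boundary = 34.00 mm. Overall, the cross-section is a single solid region. Total boundary length (outer) = 34.00 mm.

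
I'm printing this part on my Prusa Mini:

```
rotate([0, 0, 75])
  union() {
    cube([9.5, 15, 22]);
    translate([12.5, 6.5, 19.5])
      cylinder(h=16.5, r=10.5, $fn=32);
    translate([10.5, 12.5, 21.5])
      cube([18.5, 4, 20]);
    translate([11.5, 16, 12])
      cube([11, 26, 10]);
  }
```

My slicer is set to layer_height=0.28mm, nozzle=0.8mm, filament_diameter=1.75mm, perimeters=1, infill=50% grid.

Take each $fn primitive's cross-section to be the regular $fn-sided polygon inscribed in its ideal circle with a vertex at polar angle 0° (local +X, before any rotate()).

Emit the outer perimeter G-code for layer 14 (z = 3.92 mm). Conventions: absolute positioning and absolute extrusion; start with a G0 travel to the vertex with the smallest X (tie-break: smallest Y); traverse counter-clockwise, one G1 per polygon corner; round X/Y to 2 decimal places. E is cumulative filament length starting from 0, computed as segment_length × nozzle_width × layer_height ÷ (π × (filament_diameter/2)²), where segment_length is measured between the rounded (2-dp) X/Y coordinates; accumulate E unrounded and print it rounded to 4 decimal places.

G0 X-14.49 Y3.88 Z3.92
G1 X0.00 Y0.00 E1.3970
G1 X2.46 Y9.18 E2.2821
G1 X-12.03 Y13.06 E3.6790
G1 X-14.49 Y3.88 E4.5641

At z = 3.92 mm: the cube (footprint 9.5×15) is included at this height; the cylinder at (12.5, 6.5) does not reach this height (z outside [19.5, 36]); the cube at (10.5, 12.5) does not reach this height (z outside [21.5, 41.5]); the cube at (11.5, 16) does not reach this height (z outside [12, 22]); Taking the union: only the 9.5×15 cube is present, so the union is just that shape — 1 connected region; (rotated 75° about Z; rotation is an isometry so areas/perimeters/island counts are preserved). The outline is a single polygon with 4 vertices. Extrusion per mm of travel: 0.8 × 0.28 / (π × 0.875²) = 0.093128. Accumulating E over each segment gives final E = 4.5641.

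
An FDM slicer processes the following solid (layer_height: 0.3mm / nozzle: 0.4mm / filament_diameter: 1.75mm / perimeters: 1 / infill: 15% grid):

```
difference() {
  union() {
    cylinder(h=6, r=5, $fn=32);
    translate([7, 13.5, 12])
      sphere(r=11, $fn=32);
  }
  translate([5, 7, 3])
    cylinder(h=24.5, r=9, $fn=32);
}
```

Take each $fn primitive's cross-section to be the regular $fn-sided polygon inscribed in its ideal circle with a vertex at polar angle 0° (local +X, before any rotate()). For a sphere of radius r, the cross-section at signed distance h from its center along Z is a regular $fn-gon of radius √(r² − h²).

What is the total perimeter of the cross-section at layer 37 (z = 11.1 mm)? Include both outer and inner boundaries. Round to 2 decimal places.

At z = 11.1 mm: the cylinder is absent (z outside [0, 6]); the r=11 sphere at (7, 13.5) contributes a regular 32-gon of circumradius √(11²−0.9²) = 10.963 (perimeter = 2·32·10.963·sin(180°/32) = 68.77 mm); Merging all regions: only the r=11 sphere at (7, 13.5) is present, so the union is just that shape — boundary = 68.77 mm; the r=9 cylinder at (5, 7) contributes a regular 32-gon of circumradius 9 (perimeter = 2·32·9.000·sin(180°/32) = 56.46 mm); Subtracting the remaining from the first: starting from that combined region, the r=9 cylinder at (5, 7) partially overlaps it — only the 175.41 mm² overlap (of its 252.84 mm²) is removed, clipping the outline — boundary = 74.79 mm. Overall, the cross-section is a single solid region. Total boundary length (outer) = 74.79 mm.

74.79 mm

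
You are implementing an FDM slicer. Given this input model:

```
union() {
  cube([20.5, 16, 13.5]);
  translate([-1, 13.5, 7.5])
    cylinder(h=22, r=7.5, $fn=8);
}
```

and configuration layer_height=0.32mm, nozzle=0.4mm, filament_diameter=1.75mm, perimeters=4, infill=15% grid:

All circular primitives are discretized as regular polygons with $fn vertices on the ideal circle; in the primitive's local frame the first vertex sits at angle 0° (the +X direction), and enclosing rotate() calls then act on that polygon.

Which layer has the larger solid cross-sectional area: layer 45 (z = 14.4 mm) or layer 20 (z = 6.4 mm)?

layer 20 (z = 6.4 mm)

Layer 45 (z = 14.4): the cube is absent (z outside [0, 13.5]); the cylinder at (-1, 13.5): section is a regular 8-gon, circumradius r=7.5 (area = (8/2)·7.500²·sin(360°/8) = 159.10 mm²); Merging all regions: only the r=7.5 cylinder at (-1, 13.5) is present, so the union is just that shape — area = 159.10 mm². So its area = 159.10 mm². Layer 20 (z = 6.4): the cube is present — its section is the full 20.5×16 rectangle (area 328.00 mm²); the cylinder at (-1, 13.5) is not intersected at this z (z outside [7.5, 29.5]); Merging all regions: only the 20.5×16 cube is present, so the union is just that shape — area = 328.00 mm². So its area = 328.00 mm². Layer 20 is larger (328.00 vs 159.10 mm²).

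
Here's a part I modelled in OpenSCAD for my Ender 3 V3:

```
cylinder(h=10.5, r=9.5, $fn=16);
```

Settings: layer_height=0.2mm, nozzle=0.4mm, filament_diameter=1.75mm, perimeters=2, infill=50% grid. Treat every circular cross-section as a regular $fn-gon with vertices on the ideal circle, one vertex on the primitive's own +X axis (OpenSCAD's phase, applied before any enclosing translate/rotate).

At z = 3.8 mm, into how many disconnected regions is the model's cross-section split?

At z = 3.8 mm: the r=9.5 cylinder contributes a regular 16-gon of circumradius 9.5. The result has 1 disconnected region.

1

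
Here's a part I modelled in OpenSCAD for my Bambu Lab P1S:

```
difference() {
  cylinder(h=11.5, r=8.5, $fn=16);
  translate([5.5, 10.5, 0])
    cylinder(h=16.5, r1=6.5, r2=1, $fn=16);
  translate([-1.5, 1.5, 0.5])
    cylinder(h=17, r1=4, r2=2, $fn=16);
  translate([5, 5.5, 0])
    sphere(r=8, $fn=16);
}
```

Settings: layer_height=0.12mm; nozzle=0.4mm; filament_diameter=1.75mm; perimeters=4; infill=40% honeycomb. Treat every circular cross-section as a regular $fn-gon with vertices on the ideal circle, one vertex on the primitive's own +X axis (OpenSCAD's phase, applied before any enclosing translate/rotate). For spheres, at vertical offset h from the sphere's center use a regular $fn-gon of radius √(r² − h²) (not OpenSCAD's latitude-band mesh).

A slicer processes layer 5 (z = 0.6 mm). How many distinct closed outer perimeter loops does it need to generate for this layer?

1

At z = 0.6 mm: the cylinder: section is a regular 16-gon, circumradius r=8.5; the cone at (5.5, 10.5) contributes a regular 16-gon of circumradius 6.300 (interpolated between r1=6.5 and r2=1 at t=0.036); the cone at (-1.5, 1.5): at t=0.006 of its height the radius interpolates to r₁+(r₂−r₁)t = 3.988, giving a regular 16-gon of that circumradius; the r=8 sphere at (5, 5.5) contributes a regular 16-gon of circumradius √(8²−0.6²) = 7.977; Subtracting the remaining from the first: starting from the r=8.5 cylinder, the cone at (5.5, 10.5) partially overlaps it — only the 15.81 mm² overlap (of its 121.51 mm²) is removed, clipping the outline; the cone at (-1.5, 1.5) lies wholly inside it (removes its full 48.70 mm² and its 24.90 mm outline becomes a hole wall); the r=8 sphere at (5, 5.5) partially overlaps it — only the 51.70 mm² overlap (of its 194.83 mm²) is removed, clipping the outline — 1 connected region. The result has 1 disconnected region.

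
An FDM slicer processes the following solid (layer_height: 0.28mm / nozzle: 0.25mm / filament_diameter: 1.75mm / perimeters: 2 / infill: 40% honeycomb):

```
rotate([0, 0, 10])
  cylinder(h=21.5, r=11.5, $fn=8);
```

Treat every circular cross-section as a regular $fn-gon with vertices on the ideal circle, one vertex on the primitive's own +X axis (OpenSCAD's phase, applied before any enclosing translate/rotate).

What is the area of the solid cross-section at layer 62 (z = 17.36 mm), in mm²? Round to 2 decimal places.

374.06 mm²

At z = 17.36 mm: the cylinder: section is a regular 8-gon, circumradius r=11.5 (area = (8/2)·11.500²·sin(360°/8) = 374.06 mm²); (whole slice rotated 10° about Z — lengths, areas and connectivity unchanged). Overall, the cross-section is a single solid region. Net area = 374.06 mm².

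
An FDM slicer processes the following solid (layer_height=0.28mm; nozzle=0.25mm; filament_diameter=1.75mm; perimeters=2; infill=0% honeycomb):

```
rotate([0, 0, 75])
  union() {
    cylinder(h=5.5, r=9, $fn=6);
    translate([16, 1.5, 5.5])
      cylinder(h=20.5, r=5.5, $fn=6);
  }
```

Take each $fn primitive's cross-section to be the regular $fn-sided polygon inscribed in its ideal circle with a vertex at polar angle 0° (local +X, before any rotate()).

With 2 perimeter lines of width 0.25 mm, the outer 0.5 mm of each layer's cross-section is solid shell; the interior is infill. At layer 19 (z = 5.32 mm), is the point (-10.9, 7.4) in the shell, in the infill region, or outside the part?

outside

At z = 5.32 mm: the r=9 cylinder gives a regular 6-gon of circumradius 9 (constant along its height); the cylinder at (16, 1.5) does not reach this height (z outside [5.5, 26]); Taking the union: only the r=9 cylinder is present, so the union is just that shape — 1 connected region; (whole slice rotated 75° about Z — lengths, areas and connectivity unchanged). Overall, the cross-section is a single solid region. Undo the 75° rotation: the query point maps to (4.327, 12.444) in the un-rotated model frame. The nearest boundary edge runs (4.50, 7.79)→(-4.50, 7.79); distance from the point to it = 4.65 mm. The point is not inside any of the regions above, so it lies outside the cross-section (4.65 mm from the nearest boundary).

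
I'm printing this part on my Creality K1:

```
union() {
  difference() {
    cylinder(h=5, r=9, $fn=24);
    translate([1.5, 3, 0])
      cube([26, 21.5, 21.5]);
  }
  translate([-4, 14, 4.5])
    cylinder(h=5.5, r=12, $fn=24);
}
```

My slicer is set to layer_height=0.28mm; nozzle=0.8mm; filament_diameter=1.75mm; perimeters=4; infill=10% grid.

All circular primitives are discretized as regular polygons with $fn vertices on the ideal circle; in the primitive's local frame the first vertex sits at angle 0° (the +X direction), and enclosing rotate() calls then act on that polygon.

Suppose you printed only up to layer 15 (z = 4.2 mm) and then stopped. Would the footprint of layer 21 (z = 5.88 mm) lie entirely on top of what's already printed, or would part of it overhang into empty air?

part overhangs

Compare the two slices. At z = 4.2: the cylinder: section is a regular 24-gon, circumradius r=9 (area = (24/2)·9.000²·sin(360°/24) = 251.57 mm²); the cube at (1.5, 3) is present — its section is the full 26×21.5 rectangle (area 559.00 mm²); Taking the first minus the rest: starting from the r=9 cylinder (251.57 mm²), the 26×21.5 cube at (1.5, 3) partially overlaps it — only the 27.70 mm² overlap (of its 559.00 mm²) is removed, clipping the outline — area = 223.87 mm²; the cylinder at (-4, 14) is not intersected at this z (z outside [4.5, 10]); Taking the union: only that combined region is present, so the union is just that shape — area = 223.87 mm². At z = 5.88: the cylinder does not reach this height (z outside [0, 5]); the cube at (1.5, 3) (footprint 26×21.5) is included at this height (area 559.00 mm²); Subtracting the remaining from the first: the first operand is absent here, so nothing remains; the r=12 cylinder at (-4, 14) contributes a regular 24-gon of circumradius 12 (area = (24/2)·12.000²·sin(360°/24) = 447.24 mm²); Merging all regions: only the r=12 cylinder at (-4, 14) is present, so the union is just that shape — area = 447.24 mm². Checking containment: at z = 5.88 the cross-section extends beyond the z = 4.2 cross-section by about 396.25 mm².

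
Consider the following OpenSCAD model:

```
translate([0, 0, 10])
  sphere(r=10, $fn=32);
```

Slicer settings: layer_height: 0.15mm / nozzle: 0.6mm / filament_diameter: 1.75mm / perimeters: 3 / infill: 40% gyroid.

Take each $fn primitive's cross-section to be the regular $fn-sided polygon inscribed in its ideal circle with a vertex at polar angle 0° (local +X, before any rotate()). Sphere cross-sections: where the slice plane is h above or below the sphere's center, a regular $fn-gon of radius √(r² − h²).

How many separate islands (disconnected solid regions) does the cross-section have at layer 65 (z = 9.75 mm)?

At z = 9.75 mm: the sphere: section is a regular 32-gon, circumradius = √(r²−h²) = √(10²−0.25²) = 9.997. Overall, the cross-section is a single solid region. Island count = 1.

1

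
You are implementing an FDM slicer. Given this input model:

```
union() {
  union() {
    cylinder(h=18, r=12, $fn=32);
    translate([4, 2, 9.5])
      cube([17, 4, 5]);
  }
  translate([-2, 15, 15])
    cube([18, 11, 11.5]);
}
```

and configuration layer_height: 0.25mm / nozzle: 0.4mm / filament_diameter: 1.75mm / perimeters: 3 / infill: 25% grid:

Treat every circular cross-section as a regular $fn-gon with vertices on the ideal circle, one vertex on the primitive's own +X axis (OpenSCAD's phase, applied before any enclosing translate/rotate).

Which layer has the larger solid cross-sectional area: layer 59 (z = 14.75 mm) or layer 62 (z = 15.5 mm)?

layer 62 (z = 15.5 mm)

Layer 59 (z = 14.75): the r=12 cylinder gives a regular 32-gon of circumradius 12 (constant along its height) (area = (32/2)·12.000²·sin(360°/32) = 449.49 mm²); the cube at (4, 2) does not reach this height (z outside [9.5, 14.5]); Merging all regions: only the r=12 cylinder is present, so the union is just that shape — area = 449.49 mm²; the cube at (-2, 15) is not intersected at this z (z outside [15, 26.5]); Combining (union): only the result so far is present, so the union is just that shape — area = 449.49 mm². So its area = 449.49 mm². Layer 62 (z = 15.5): the r=12 cylinder contributes a regular 32-gon of circumradius 12 (area = (32/2)·12.000²·sin(360°/32) = 449.49 mm²); the cube at (4, 2) is not intersected at this z (z outside [9.5, 14.5]); Taking the union: only the r=12 cylinder is present, so the union is just that shape — area = 449.49 mm²; the cube at (-2, 15) (footprint 18×11) is included at this height (area 198.00 mm²); Combining (union): the 2 present regions are separate (no shared area or edge), so areas and boundary lengths simply add and each stays a separate island — area = 647.49 mm². So its area = 647.49 mm². Layer 62 is larger (647.49 vs 449.49 mm²).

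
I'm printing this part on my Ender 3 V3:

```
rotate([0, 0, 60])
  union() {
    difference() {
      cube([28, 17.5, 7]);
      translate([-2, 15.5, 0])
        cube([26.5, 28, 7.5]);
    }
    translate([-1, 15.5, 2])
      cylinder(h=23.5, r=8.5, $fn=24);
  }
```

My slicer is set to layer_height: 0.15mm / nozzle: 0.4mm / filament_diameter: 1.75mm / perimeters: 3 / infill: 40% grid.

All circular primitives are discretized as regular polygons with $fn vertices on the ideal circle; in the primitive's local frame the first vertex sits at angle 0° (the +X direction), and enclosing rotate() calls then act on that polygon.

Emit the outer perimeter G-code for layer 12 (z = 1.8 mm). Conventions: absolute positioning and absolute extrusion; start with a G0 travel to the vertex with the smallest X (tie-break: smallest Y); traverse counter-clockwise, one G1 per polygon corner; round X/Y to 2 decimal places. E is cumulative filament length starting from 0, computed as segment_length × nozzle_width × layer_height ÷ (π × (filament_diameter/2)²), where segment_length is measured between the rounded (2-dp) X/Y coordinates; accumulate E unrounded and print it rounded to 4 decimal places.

At z = 1.8 mm: the cube is present — its section is the full 28×17.5 rectangle; the cube at (-2, 15.5) (footprint 26.5×28) is included at this height; Taking the first minus the rest: starting from the 28×17.5 cube, the 26.5×28 cube at (-2, 15.5) partially overlaps it — only the 49.00 mm² overlap (of its 742.00 mm²) is removed, clipping the outline — 1 connected region; the cylinder at (-1, 15.5) is absent (z outside [2, 25.5]); Combining (union): only that combined region is present, so the union is just that shape — 1 connected region; (rotated 60° about Z; rotation is an isometry so areas/perimeters/island counts are preserved). The outline is a single polygon with 6 vertices. Extrusion per mm of travel: 0.4 × 0.15 / (π × 0.875²) = 0.024945. Accumulating E over each segment gives final E = 2.2703.

G0 X-13.42 Y7.75 Z1.80
G1 X0.00 Y0.00 E0.3866
G1 X14.00 Y24.25 E1.0851
G1 X-1.16 Y33.00 E1.5217
G1 X-2.91 Y29.97 E1.6090
G1 X-1.17 Y28.97 E1.6591
G1 X-13.42 Y7.75 E2.2703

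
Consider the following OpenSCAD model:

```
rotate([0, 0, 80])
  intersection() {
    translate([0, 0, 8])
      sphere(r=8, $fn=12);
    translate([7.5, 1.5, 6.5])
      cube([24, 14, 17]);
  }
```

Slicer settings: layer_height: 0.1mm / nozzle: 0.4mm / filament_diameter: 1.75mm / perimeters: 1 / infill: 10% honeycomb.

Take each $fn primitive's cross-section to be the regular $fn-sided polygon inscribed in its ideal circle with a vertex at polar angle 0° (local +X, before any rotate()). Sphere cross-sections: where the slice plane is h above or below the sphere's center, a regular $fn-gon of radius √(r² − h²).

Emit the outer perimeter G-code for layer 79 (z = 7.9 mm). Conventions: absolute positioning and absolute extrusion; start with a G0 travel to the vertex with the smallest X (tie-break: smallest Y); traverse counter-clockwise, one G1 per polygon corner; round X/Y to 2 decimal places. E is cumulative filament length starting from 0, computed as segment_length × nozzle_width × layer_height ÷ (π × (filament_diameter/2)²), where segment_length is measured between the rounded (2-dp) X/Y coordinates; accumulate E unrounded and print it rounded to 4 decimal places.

At z = 7.9 mm: the r=8 sphere slices to a regular 12-gon of circumradius 7.999 (√(r²−h²) with h=0.1 from center); the cube at (7.5, 1.5) (footprint 24×14) is included at this height; Keeping only the common overlap: the 24×14 cube at (7.5, 1.5) partially overlaps the r=8 sphere; clipping to the common part keeps 0.02 mm² — 1 connected region; (whole slice rotated 80° about Z — lengths, areas and connectivity unchanged). The outline is a single polygon with 3 vertices. Extrusion per mm of travel: 0.4 × 0.1 / (π × 0.875²) = 0.016630. Accumulating E over each segment gives final E = 0.0137.

G0 X-0.53 Y7.71 Z7.90
G1 X-0.17 Y7.65 E0.0061
G1 X-0.16 Y7.74 E0.0076
G1 X-0.53 Y7.71 E0.0137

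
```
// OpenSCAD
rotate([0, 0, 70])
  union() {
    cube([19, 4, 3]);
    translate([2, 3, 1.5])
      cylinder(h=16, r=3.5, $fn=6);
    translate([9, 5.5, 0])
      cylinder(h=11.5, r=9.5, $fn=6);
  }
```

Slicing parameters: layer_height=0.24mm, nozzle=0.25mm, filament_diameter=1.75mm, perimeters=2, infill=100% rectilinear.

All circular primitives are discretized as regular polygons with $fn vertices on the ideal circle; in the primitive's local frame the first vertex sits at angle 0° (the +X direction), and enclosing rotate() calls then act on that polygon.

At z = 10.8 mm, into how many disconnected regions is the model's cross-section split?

1

At z = 10.8 mm: the cube is not intersected at this z (z outside [0, 3]); the cylinder at (2, 3): section is a regular 6-gon, circumradius r=3.5; the cylinder at (9, 5.5): section is a regular 6-gon, circumradius r=9.5; Taking the union: the regions partially overlap (shared area 21.84 mm²), so overlapping operands fuse into one piece — 1 connected region; (whole slice rotated 70° about Z — lengths, areas and connectivity unchanged). The result has 1 disconnected region.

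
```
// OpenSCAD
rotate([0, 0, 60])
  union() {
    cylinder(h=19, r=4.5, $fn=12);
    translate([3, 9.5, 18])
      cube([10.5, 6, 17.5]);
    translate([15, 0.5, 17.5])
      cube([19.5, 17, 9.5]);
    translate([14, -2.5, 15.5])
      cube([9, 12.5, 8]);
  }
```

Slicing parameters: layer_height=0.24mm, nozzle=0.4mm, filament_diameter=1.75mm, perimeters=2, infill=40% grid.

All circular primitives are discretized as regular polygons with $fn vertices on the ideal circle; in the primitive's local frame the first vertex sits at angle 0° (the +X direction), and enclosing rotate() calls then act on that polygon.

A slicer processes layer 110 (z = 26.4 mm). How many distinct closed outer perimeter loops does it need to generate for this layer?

2

At z = 26.4 mm: the cylinder does not reach this height (z outside [0, 19]); the 10.5×6 cube at (3, 9.5) contributes its full rectangle; the 19.5×17 cube at (15, 0.5) contributes its full rectangle; the cube at (14, -2.5) does not reach this height (z outside [15.5, 23.5]); Merging all regions: the 2 present regions are separate (no shared area or edge), so areas and boundary lengths simply add and each stays a separate island — 2 connected regions; (whole slice rotated 60° about Z — lengths, areas and connectivity unchanged). The result has 2 disconnected regions.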